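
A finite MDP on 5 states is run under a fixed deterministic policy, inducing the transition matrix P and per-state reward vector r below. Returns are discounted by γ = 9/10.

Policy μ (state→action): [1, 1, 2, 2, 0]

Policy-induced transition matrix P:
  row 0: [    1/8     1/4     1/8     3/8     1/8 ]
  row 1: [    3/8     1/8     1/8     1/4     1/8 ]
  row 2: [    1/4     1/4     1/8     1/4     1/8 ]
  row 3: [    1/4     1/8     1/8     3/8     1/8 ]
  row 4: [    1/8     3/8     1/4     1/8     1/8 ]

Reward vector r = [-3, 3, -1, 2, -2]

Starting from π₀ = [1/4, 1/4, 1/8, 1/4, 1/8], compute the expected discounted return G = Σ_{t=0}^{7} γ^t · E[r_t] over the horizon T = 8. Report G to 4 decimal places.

t=0: π = [0.2500, 0.2500, 0.1250, 0.2500, 0.1250], E[r] = 0.1250, γ^t·E[r] = 0.125000, running G = 0.125000
t=1: π = [0.2344, 0.2031, 0.1406, 0.2969, 0.1250], E[r] = 0.1094, γ^t·E[r] = 0.098438, running G = 0.223438
t=2: π = [0.2305, 0.2031, 0.1406, 0.3008, 0.1250], E[r] = 0.1289, γ^t·E[r] = 0.104414, running G = 0.327852
t=3: π = [0.2310, 0.2026, 0.1406, 0.3008, 0.1250], E[r] = 0.1260, γ^t·E[r] = 0.091837, running G = 0.419688
t=4: π = [0.2308, 0.2027, 0.1406, 0.3008, 0.1250], E[r] = 0.1266, γ^t·E[r] = 0.083094, running G = 0.502782
t=5: π = [0.2309, 0.2027, 0.1406, 0.3008, 0.1250], E[r] = 0.1265, γ^t·E[r] = 0.074708, running G = 0.577490
t=6: π = [0.2309, 0.2027, 0.1406, 0.3008, 0.1250], E[r] = 0.1265, γ^t·E[r] = 0.067251, running G = 0.644741
t=7: π = [0.2309, 0.2027, 0.1406, 0.3008, 0.1250], E[r] = 0.1265, γ^t·E[r] = 0.060523, running G = 0.705265

G = 0.7053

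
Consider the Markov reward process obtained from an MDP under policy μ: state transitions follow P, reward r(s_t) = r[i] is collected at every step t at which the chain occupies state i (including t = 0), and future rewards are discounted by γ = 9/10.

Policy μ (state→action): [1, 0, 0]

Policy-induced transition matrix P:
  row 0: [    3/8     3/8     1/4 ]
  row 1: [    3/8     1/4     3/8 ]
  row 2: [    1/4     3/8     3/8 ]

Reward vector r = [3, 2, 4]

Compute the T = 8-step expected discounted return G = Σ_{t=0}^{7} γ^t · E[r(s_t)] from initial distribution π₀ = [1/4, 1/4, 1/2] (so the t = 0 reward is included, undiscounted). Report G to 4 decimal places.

t=0: π = [0.2500, 0.2500, 0.5000], E[r] = 3.2500, γ^t·E[r] = 3.250000, running G = 3.250000
t=1: π = [0.3125, 0.3438, 0.3438], E[r] = 3.0000, γ^t·E[r] = 2.700000, running G = 5.950000
t=2: π = [0.3320, 0.3320, 0.3359], E[r] = 3.0039, γ^t·E[r] = 2.433164, running G = 8.383164
t=3: π = [0.3330, 0.3335, 0.3335], E[r] = 3.0000, γ^t·E[r] = 2.187000, running G = 10.570164
t=4: π = [0.3333, 0.3333, 0.3334], E[r] = 3.0001, γ^t·E[r] = 1.968340, running G = 12.538504
t=5: π = [0.3333, 0.3333, 0.3333], E[r] = 3.0000, γ^t·E[r] = 1.771470, running G = 14.309974
t=6: π = [0.3333, 0.3333, 0.3333], E[r] = 3.0000, γ^t·E[r] = 1.594324, running G = 15.904298
t=7: π = [0.3333, 0.3333, 0.3333], E[r] = 3.0000, γ^t·E[r] = 1.434891, running G = 17.339188

G = 17.3392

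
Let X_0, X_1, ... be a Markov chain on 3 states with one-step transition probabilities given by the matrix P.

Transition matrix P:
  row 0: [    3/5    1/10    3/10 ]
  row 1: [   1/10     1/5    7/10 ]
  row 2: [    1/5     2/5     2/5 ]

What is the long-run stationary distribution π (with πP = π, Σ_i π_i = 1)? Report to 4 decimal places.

π = [0.2899, 0.2609, 0.4493]

Balance equations π_j = Σ_i π_i·P[i][j]:
  π_0 = 3/5·π_0 + 1/10·π_1 + 1/5·π_2
  π_1 = 1/10·π_0 + 1/5·π_1 + 2/5·π_2
  normalize: π_0 + π_1 + π_2 = 1
Solving the linear system gives exactly π = [20/69, 6/23, 31/69].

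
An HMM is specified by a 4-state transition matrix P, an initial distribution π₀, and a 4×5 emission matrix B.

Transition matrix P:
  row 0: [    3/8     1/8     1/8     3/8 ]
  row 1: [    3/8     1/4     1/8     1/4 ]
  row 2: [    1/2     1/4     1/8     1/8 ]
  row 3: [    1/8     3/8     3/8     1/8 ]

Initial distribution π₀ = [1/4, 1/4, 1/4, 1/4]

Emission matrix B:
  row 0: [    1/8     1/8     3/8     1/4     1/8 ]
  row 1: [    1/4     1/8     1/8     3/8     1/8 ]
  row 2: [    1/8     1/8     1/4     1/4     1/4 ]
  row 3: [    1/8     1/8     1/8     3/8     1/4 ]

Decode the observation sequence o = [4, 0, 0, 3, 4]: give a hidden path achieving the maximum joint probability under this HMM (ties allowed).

t=0: δ = [3.125e-02, 3.125e-02, 6.250e-02, 6.250e-02]  (obs o_0=4)
t=1: δ = [3.906e-03, 5.859e-03, 2.930e-03, 1.465e-03]  ψ = [2, 3, 3, 0]  (obs o_1=0)
t=2: δ = [2.747e-04, 3.662e-04, 9.155e-05, 1.831e-04]  ψ = [1, 1, 1, 0]  (obs o_2=0)
t=3: δ = [3.433e-05, 3.433e-05, 1.717e-05, 3.862e-05]  ψ = [1, 1, 3, 0]  (obs o_3=3)
t=4: δ = [1.609e-06, 1.810e-06, 3.621e-06, 3.219e-06]  ψ = [0, 3, 3, 0]  (obs o_4=4)
backtrack: best end state = 2; path = [3, 1, 0, 3, 2]

path = [3, 1, 0, 3, 2]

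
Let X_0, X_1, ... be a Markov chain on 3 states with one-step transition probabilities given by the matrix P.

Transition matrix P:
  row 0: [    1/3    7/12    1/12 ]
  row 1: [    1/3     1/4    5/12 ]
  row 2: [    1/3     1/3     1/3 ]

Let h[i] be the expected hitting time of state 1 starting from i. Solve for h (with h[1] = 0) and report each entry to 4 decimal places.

h = [1.8000, 0.0000, 2.4000]

First-step conditioning: h[1] = 0; for i ≠ 1, h[i] = 1 + Σ_k P[i][k]·h[k].
  h[0] = 1 + 1/3·h[0] + 1/12·h[2]
  h[2] = 1 + 1/3·h[0] + 1/3·h[2]
Solving the 2×2 linear system over states ≠ 1 gives exactly h = [9/5, 0, 12/5] (h[1] = 0 is the target).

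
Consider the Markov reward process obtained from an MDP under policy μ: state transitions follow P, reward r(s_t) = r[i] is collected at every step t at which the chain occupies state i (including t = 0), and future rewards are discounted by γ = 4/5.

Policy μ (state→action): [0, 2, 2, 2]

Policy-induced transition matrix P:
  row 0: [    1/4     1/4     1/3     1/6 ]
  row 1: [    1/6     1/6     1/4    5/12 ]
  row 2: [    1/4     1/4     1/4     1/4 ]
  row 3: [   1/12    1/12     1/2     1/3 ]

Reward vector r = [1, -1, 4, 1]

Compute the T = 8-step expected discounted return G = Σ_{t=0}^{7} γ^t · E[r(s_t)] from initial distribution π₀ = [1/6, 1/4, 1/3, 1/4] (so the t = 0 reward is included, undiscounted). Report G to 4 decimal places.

t=0: π = [0.1667, 0.2500, 0.3333, 0.2500], E[r] = 1.5000, γ^t·E[r] = 1.500000, running G = 1.500000
t=1: π = [0.1875, 0.1875, 0.3264, 0.2986], E[r] = 1.6042, γ^t·E[r] = 1.283333, running G = 2.783333
t=2: π = [0.1846, 0.1846, 0.3403, 0.2905], E[r] = 1.6516, γ^t·E[r] = 1.057037, running G = 3.840370
t=3: π = [0.1862, 0.1862, 0.3380, 0.2896], E[r] = 1.6416, γ^t·E[r] = 0.840519, running G = 4.680889
t=4: π = [0.1862, 0.1862, 0.3379, 0.2896], E[r] = 1.6413, γ^t·E[r] = 0.672280, running G = 5.353169
t=5: π = [0.1862, 0.1862, 0.3379, 0.2897], E[r] = 1.6414, γ^t·E[r] = 0.537847, running G = 5.891015
t=6: π = [0.1862, 0.1862, 0.3379, 0.2897], E[r] = 1.6414, γ^t·E[r] = 0.430278, running G = 6.321293
t=7: π = [0.1862, 0.1862, 0.3379, 0.2897], E[r] = 1.6414, γ^t·E[r] = 0.344222, running G = 6.665515

G = 6.6655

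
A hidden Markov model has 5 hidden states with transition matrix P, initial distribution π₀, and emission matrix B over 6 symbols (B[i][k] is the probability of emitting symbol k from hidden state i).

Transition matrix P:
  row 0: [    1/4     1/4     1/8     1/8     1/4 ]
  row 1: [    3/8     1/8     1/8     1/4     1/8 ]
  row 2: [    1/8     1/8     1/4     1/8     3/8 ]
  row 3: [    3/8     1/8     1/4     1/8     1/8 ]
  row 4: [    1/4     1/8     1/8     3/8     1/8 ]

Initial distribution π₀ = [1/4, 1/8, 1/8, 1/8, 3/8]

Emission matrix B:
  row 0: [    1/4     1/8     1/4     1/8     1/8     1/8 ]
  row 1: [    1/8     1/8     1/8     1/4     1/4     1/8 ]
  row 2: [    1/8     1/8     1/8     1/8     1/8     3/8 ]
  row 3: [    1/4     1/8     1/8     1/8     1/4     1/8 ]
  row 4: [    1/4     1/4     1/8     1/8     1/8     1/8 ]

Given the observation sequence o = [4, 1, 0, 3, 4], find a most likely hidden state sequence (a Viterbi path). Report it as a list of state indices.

path = [4, 3, 0, 1, 3]

t=0: δ = [3.125e-02, 3.125e-02, 1.562e-02, 3.125e-02, 4.688e-02]  (obs o_0=4)
t=1: δ = [1.465e-03, 9.766e-04, 9.766e-04, 2.197e-03, 1.953e-03]  ψ = [1, 0, 3, 4, 0]  (obs o_1=1)
t=2: δ = [2.060e-04, 4.578e-05, 6.866e-05, 1.831e-04, 9.155e-05]  ψ = [3, 0, 3, 4, 0]  (obs o_2=0)
t=3: δ = [8.583e-06, 1.287e-05, 5.722e-06, 4.292e-06, 6.437e-06]  ψ = [3, 0, 3, 4, 0]  (obs o_3=3)
t=4: δ = [6.035e-07, 5.364e-07, 2.012e-07, 8.047e-07, 2.682e-07]  ψ = [1, 0, 1, 1, 0]  (obs o_4=4)
backtrack: best end state = 3; path = [4, 3, 0, 1, 3]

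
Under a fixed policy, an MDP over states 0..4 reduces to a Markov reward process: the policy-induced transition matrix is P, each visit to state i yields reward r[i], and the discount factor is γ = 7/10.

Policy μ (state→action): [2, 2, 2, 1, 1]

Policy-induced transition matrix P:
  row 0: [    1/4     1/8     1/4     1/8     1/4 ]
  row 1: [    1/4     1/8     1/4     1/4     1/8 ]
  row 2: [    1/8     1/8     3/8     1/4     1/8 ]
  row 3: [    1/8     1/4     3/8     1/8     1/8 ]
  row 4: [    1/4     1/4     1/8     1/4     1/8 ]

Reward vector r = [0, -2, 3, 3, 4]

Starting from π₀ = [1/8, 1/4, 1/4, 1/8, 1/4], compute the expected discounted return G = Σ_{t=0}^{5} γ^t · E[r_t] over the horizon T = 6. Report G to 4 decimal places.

G = 4.9513

t=0: π = [0.1250, 0.2500, 0.2500, 0.1250, 0.2500], E[r] = 1.6250, γ^t·E[r] = 1.625000, running G = 1.625000
t=1: π = [0.2031, 0.1719, 0.2656, 0.2188, 0.1406], E[r] = 1.6719, γ^t·E[r] = 1.170313, running G = 2.795313
t=2: π = [0.1895, 0.1699, 0.2930, 0.1973, 0.1504], E[r] = 1.7324, γ^t·E[r] = 0.848887, running G = 3.644199
t=3: π = [0.1887, 0.1685, 0.2925, 0.2017, 0.1487], E[r] = 1.7402, γ^t·E[r] = 0.596900, running G = 4.241100
t=4: π = [0.1882, 0.1688, 0.2932, 0.2012, 0.1486], E[r] = 1.7399, γ^t·E[r] = 0.417757, running G = 4.658857
t=5: π = [0.1882, 0.1687, 0.2932, 0.2013, 0.1485], E[r] = 1.7403, γ^t·E[r] = 0.292493, running G = 4.951349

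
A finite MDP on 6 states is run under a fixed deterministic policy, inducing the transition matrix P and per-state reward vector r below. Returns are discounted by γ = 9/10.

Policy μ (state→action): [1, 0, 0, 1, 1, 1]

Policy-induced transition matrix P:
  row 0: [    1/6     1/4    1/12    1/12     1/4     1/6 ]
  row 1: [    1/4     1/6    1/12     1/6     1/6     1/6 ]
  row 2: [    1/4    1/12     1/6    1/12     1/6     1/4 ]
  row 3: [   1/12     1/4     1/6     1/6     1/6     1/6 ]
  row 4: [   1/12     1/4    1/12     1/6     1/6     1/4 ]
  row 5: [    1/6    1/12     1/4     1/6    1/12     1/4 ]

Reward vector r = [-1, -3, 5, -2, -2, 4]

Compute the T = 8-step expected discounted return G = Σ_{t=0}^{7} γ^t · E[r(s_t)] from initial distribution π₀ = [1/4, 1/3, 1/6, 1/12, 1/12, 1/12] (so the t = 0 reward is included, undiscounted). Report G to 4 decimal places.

t=0: π = [0.2500, 0.3333, 0.1667, 0.0833, 0.0833, 0.0833], E[r] = -0.4167, γ^t·E[r] = -0.416667, running G = -0.416667
t=1: π = [0.1944, 0.1806, 0.1181, 0.1319, 0.1806, 0.1944], E[r] = 0.0069, γ^t·E[r] = 0.006250, running G = -0.410417
t=2: π = [0.1655, 0.1829, 0.1366, 0.1406, 0.1667, 0.2078], E[r] = 0.1852, γ^t·E[r] = 0.150000, running G = -0.260417
t=3: π = [0.1677, 0.1774, 0.1411, 0.1415, 0.1631, 0.2092], E[r] = 0.2332, γ^t·E[r] = 0.170016, running G = -0.090401
t=4: π = [0.1678, 0.1768, 0.1418, 0.1409, 0.1632, 0.2095], E[r] = 0.2400, γ^t·E[r] = 0.157457, running G = 0.067056
t=5: π = [0.1679, 0.1767, 0.1418, 0.1409, 0.1632, 0.2095], E[r] = 0.2409, γ^t·E[r] = 0.142278, running G = 0.209333
t=6: π = [0.1679, 0.1767, 0.1418, 0.1409, 0.1632, 0.2095], E[r] = 0.2411, γ^t·E[r] = 0.128131, running G = 0.337465
t=7: π = [0.1679, 0.1767, 0.1418, 0.1409, 0.1632, 0.2095], E[r] = 0.2411, γ^t·E[r] = 0.115331, running G = 0.452795

G = 0.4528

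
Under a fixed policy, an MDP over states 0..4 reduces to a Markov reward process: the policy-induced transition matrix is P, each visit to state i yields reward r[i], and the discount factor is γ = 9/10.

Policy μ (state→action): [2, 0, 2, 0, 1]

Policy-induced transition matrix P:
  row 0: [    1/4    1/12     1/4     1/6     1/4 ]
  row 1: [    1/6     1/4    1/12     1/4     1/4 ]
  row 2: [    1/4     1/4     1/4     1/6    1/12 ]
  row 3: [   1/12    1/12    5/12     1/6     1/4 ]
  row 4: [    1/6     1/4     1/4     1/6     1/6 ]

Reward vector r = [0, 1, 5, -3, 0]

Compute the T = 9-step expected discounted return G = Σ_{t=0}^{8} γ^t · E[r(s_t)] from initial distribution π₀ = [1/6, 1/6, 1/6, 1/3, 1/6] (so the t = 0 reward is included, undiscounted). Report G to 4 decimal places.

t=0: π = [0.1667, 0.1667, 0.1667, 0.3333, 0.1667], E[r] = 0.0000, γ^t·E[r] = 0.000000, running G = 0.000000
t=1: π = [0.1667, 0.1667, 0.2778, 0.1806, 0.2083], E[r] = 1.0139, γ^t·E[r] = 0.912500, running G = 0.912500
t=2: π = [0.1887, 0.1921, 0.2523, 0.1806, 0.1863], E[r] = 0.9120, γ^t·E[r] = 0.738750, running G = 1.651250
t=3: π = [0.1884, 0.1885, 0.2481, 0.1827, 0.1924], E[r] = 0.8808, γ^t·E[r] = 0.642094, running G = 2.293344
t=4: π = [0.1878, 0.1882, 0.2490, 0.1824, 0.1926], E[r] = 0.8862, γ^t·E[r] = 0.581449, running G = 2.874793
t=5: π = [0.1879, 0.1883, 0.2490, 0.1823, 0.1924], E[r] = 0.8864, γ^t·E[r] = 0.523434, running G = 3.398227
t=6: π = [0.1879, 0.1883, 0.2490, 0.1824, 0.1925], E[r] = 0.8863, γ^t·E[r] = 0.470994, running G = 3.869221
t=7: π = [0.1879, 0.1883, 0.2490, 0.1824, 0.1925], E[r] = 0.8863, γ^t·E[r] = 0.423901, running G = 4.293121
t=8: π = [0.1879, 0.1883, 0.2490, 0.1824, 0.1925], E[r] = 0.8863, γ^t·E[r] = 0.381512, running G = 4.674634

G = 4.6746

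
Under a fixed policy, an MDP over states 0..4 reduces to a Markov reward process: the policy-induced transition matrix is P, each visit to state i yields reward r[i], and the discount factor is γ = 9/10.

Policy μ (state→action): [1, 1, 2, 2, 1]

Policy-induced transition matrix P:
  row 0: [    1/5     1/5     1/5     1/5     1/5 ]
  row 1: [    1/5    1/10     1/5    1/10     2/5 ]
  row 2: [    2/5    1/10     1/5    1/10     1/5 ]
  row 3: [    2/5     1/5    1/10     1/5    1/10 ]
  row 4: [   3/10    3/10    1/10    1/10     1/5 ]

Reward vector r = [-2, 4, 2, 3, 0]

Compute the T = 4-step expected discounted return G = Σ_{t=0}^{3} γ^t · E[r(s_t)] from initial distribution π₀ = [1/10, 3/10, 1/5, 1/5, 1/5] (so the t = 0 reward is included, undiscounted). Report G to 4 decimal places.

G = 4.1661

t=0: π = [0.1000, 0.3000, 0.2000, 0.2000, 0.2000], E[r] = 2.0000, γ^t·E[r] = 2.000000, running G = 2.000000
t=1: π = [0.3000, 0.1700, 0.1600, 0.1300, 0.2400], E[r] = 0.7900, γ^t·E[r] = 0.711000, running G = 2.711000
t=2: π = [0.2820, 0.1910, 0.1630, 0.1430, 0.2210], E[r] = 0.9550, γ^t·E[r] = 0.773550, running G = 3.484550
t=3: π = [0.2833, 0.1867, 0.1636, 0.1425, 0.2239], E[r] = 0.9349, γ^t·E[r] = 0.681542, running G = 4.166092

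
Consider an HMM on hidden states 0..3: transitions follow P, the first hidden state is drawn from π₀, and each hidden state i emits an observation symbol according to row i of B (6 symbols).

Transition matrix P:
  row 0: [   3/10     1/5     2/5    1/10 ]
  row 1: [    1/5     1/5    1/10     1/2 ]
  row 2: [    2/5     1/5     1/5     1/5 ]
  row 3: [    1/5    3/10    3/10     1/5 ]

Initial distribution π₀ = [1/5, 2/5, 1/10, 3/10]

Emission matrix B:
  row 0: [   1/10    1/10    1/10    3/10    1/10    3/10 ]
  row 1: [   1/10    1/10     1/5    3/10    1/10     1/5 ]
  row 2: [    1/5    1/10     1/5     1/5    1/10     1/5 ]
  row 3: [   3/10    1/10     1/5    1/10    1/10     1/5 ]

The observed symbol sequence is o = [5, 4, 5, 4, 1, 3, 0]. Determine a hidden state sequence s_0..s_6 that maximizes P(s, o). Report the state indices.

t=0: δ = [6.000e-02, 8.000e-02, 2.000e-02, 6.000e-02]  (obs o_0=5)
t=1: δ = [1.800e-03, 1.800e-03, 2.400e-03, 4.000e-03]  ψ = [0, 3, 0, 1]  (obs o_1=4)
t=2: δ = [2.880e-04, 2.400e-04, 2.400e-04, 1.800e-04]  ψ = [2, 3, 3, 1]  (obs o_2=5)
t=3: δ = [9.600e-06, 5.760e-06, 1.152e-05, 1.200e-05]  ψ = [2, 0, 0, 1]  (obs o_3=4)
t=4: δ = [4.608e-07, 3.600e-07, 3.840e-07, 2.880e-07]  ψ = [2, 3, 0, 1]  (obs o_4=1)
t=5: δ = [4.608e-08, 2.765e-08, 3.686e-08, 1.800e-08]  ψ = [2, 0, 0, 1]  (obs o_5=3)
t=6: δ = [1.475e-09, 9.216e-10, 3.686e-09, 4.147e-09]  ψ = [2, 0, 0, 1]  (obs o_6=0)
backtrack: best end state = 3; path = [0, 2, 0, 2, 0, 1, 3]

path = [0, 2, 0, 2, 0, 1, 3]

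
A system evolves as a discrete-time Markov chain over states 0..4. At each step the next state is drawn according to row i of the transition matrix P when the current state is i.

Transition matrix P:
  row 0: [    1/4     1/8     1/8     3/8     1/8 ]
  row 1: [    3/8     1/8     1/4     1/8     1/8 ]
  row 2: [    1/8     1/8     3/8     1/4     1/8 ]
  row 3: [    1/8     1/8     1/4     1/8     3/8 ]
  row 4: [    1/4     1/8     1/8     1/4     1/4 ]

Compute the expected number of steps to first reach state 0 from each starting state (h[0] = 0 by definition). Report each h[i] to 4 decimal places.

First-step conditioning: h[0] = 0; for i ≠ 0, h[i] = 1 + Σ_k P[i][k]·h[k].
  h[1] = 1 + 1/8·h[1] + 1/4·h[2] + 1/8·h[3] + 1/8·h[4]
  h[2] = 1 + 1/8·h[1] + 3/8·h[2] + 1/4·h[3] + 1/8·h[4]
  h[3] = 1 + 1/8·h[1] + 1/4·h[2] + 1/8·h[3] + 3/8·h[4]
  h[4] = 1 + 1/8·h[1] + 1/8·h[2] + 1/4·h[3] + 1/4·h[4]
Solving the 4×4 linear system over states ≠ 0 gives exactly h = [0, 760/183, 336/61, 16/3, 288/61] (h[0] = 0 is the target).

h = [0.0000, 4.1530, 5.5082, 5.3333, 4.7213]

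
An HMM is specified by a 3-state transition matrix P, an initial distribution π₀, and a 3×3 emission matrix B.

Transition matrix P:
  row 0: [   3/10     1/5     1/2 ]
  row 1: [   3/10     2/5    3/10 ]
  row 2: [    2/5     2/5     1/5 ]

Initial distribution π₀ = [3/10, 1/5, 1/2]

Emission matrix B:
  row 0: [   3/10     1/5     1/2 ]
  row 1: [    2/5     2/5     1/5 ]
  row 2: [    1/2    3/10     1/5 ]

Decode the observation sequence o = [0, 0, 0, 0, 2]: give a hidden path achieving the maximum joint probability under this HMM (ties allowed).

t=0: δ = [9.000e-02, 8.000e-02, 2.500e-01]  (obs o_0=0)
t=1: δ = [3.000e-02, 4.000e-02, 2.500e-02]  ψ = [2, 2, 2]  (obs o_1=0)
t=2: δ = [3.600e-03, 6.400e-03, 7.500e-03]  ψ = [1, 1, 0]  (obs o_2=0)
t=3: δ = [9.000e-04, 1.200e-03, 9.600e-04]  ψ = [2, 2, 1]  (obs o_3=0)
t=4: δ = [1.920e-04, 9.600e-05, 9.000e-05]  ψ = [2, 1, 0]  (obs o_4=2)
backtrack: best end state = 0; path = [2, 1, 1, 2, 0]

path = [2, 1, 1, 2, 0]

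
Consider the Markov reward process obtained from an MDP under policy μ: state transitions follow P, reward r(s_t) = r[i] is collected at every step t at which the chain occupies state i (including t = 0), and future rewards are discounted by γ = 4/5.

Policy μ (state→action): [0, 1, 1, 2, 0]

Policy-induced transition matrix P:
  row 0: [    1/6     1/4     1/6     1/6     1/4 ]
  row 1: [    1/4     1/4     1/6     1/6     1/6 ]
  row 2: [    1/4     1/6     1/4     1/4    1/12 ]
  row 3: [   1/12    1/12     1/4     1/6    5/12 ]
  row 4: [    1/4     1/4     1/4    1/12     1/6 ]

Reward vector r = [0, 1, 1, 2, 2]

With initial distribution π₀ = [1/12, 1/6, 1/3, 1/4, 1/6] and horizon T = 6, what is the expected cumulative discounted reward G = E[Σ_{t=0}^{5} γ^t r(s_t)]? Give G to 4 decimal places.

G = 4.4968

t=0: π = [0.0833, 0.1667, 0.3333, 0.2500, 0.1667], E[r] = 1.3333, γ^t·E[r] = 1.333333, running G = 1.333333
t=1: π = [0.2014, 0.1806, 0.2292, 0.1806, 0.2083], E[r] = 1.1875, γ^t·E[r] = 0.950000, running G = 2.283333
t=2: π = [0.2031, 0.2008, 0.2182, 0.1684, 0.2095], E[r] = 1.1748, γ^t·E[r] = 0.751852, running G = 3.035185
t=3: π = [0.2050, 0.2038, 0.2163, 0.1674, 0.2075], E[r] = 1.1699, γ^t·E[r] = 0.598988, running G = 3.634173
t=4: π = [0.2050, 0.2041, 0.2159, 0.1674, 0.2076], E[r] = 1.1700, γ^t·E[r] = 0.479213, running G = 4.113386
t=5: π = [0.2050, 0.2041, 0.2159, 0.1674, 0.2076], E[r] = 1.1700, γ^t·E[r] = 0.383371, running G = 4.496757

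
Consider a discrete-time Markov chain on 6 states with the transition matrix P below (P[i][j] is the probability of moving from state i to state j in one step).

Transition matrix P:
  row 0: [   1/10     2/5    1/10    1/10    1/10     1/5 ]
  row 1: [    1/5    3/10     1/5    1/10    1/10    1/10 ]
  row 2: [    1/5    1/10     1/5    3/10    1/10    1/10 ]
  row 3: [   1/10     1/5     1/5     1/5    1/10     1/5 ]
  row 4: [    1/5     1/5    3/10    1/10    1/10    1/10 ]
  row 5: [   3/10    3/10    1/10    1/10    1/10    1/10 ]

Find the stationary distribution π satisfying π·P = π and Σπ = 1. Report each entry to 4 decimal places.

Balance equations π_j = Σ_i π_i·P[i][j]:
  π_0 = 1/10·π_0 + 1/5·π_1 + 1/5·π_2 + 1/10·π_3 + 1/5·π_4 + 3/10·π_5
  π_1 = 2/5·π_0 + 3/10·π_1 + 1/10·π_2 + 1/5·π_3 + 1/5·π_4 + 3/10·π_5
  π_2 = 1/10·π_0 + 1/5·π_1 + 1/5·π_2 + 1/5·π_3 + 3/10·π_4 + 1/10·π_5
  π_3 = 1/10·π_0 + 1/10·π_1 + 3/10·π_2 + 1/5·π_3 + 1/10·π_4 + 1/10·π_5
  π_4 = 1/10·π_0 + 1/10·π_1 + 1/10·π_2 + 1/10·π_3 + 1/10·π_4 + 1/10·π_5
  normalize: π_0 + π_1 + π_2 + π_3 + π_4 + π_5 = 1
Solving the linear system gives exactly π = [8841/49060, 25237/98120, 17531/98120, 7399/49060, 1/10, 653/4906].

π = [0.1802, 0.2572, 0.1787, 0.1508, 0.1000, 0.1331]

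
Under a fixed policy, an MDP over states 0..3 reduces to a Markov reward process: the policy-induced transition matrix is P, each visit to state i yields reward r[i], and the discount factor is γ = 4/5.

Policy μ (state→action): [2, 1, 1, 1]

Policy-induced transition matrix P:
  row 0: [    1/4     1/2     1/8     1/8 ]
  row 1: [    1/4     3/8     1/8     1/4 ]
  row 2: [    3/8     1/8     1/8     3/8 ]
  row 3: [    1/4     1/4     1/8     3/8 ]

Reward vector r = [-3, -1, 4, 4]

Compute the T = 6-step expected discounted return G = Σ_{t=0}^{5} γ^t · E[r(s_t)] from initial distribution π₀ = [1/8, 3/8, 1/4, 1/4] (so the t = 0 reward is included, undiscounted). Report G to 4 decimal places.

G = 2.4915

t=0: π = [0.1250, 0.3750, 0.2500, 0.2500], E[r] = 1.2500, γ^t·E[r] = 1.250000, running G = 1.250000
t=1: π = [0.2813, 0.2969, 0.1250, 0.2969], E[r] = 0.5469, γ^t·E[r] = 0.437500, running G = 1.687500
t=2: π = [0.2656, 0.3418, 0.1250, 0.2676], E[r] = 0.4316, γ^t·E[r] = 0.276250, running G = 1.963750
t=3: π = [0.2656, 0.3435, 0.1250, 0.2659], E[r] = 0.4231, γ^t·E[r] = 0.216625, running G = 2.180375
t=4: π = [0.2656, 0.3437, 0.1250, 0.2657], E[r] = 0.4220, γ^t·E[r] = 0.172863, running G = 2.353238
t=5: π = [0.2656, 0.3437, 0.1250, 0.2656], E[r] = 0.4219, γ^t·E[r] = 0.138246, running G = 2.491484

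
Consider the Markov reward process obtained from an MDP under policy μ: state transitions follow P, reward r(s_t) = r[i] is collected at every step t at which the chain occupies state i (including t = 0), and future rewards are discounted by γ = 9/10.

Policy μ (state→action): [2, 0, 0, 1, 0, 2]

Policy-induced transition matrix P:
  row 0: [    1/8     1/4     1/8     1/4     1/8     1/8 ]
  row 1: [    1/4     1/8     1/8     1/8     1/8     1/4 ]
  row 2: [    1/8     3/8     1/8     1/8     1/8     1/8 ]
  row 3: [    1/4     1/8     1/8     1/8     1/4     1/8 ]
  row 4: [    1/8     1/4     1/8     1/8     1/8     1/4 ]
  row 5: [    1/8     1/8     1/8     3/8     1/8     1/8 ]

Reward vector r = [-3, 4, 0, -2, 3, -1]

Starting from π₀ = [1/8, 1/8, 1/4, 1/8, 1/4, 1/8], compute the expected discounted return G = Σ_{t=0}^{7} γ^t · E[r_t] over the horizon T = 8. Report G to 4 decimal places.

t=0: π = [0.1250, 0.1250, 0.2500, 0.1250, 0.2500, 0.1250], E[r] = 0.5000, γ^t·E[r] = 0.500000, running G = 0.500000
t=1: π = [0.1563, 0.2344, 0.1250, 0.1719, 0.1406, 0.1719], E[r] = 0.3750, γ^t·E[r] = 0.337500, running G = 0.837500
t=2: π = [0.1758, 0.1934, 0.1250, 0.1875, 0.1465, 0.1719], E[r] = 0.1387, γ^t·E[r] = 0.112324, running G = 0.949824
t=3: π = [0.1726, 0.1965, 0.1250, 0.1899, 0.1484, 0.1675], E[r] = 0.1663, γ^t·E[r] = 0.121203, running G = 1.071028
t=4: π = [0.1733, 0.1964, 0.1250, 0.1884, 0.1487, 0.1681], E[r] = 0.1668, γ^t·E[r] = 0.109443, running G = 1.180471
t=5: π = [0.1731, 0.1965, 0.1250, 0.1887, 0.1486, 0.1681], E[r] = 0.1669, γ^t·E[r] = 0.098526, running G = 1.278997
t=6: π = [0.1732, 0.1965, 0.1250, 0.1887, 0.1486, 0.1681], E[r] = 0.1667, γ^t·E[r] = 0.088570, running G = 1.367568
t=7: π = [0.1731, 0.1965, 0.1250, 0.1887, 0.1486, 0.1681], E[r] = 0.1667, γ^t·E[r] = 0.079738, running G = 1.447306

G = 1.4473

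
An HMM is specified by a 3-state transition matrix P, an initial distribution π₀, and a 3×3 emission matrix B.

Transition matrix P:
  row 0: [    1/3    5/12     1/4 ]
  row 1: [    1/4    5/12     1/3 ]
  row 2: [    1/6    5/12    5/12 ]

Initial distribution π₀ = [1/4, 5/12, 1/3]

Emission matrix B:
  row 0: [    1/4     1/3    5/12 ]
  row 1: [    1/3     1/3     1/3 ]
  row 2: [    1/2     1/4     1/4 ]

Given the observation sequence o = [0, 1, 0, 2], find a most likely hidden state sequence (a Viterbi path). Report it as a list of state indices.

path = [2, 1, 2, 1]

t=0: δ = [6.250e-02, 1.389e-01, 1.667e-01]  (obs o_0=0)
t=1: δ = [1.157e-02, 2.315e-02, 1.736e-02]  ψ = [1, 2, 2]  (obs o_1=1)
t=2: δ = [1.447e-03, 3.215e-03, 3.858e-03]  ψ = [1, 1, 1]  (obs o_2=0)
t=3: δ = [3.349e-04, 5.358e-04, 4.019e-04]  ψ = [1, 2, 2]  (obs o_3=2)
backtrack: best end state = 1; path = [2, 1, 2, 1]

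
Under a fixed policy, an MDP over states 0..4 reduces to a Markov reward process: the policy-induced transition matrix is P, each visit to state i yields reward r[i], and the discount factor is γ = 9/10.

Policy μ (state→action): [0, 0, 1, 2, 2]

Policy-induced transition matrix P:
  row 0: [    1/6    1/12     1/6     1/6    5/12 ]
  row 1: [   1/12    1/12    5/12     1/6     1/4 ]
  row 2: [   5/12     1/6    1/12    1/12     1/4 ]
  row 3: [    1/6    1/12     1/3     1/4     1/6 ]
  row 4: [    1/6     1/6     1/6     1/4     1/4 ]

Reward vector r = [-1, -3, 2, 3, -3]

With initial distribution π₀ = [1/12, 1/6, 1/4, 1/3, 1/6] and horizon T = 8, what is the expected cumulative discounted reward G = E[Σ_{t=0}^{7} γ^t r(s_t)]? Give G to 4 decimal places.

G = -1.3526

t=0: π = [0.0833, 0.1667, 0.2500, 0.3333, 0.1667], E[r] = 0.4167, γ^t·E[r] = 0.416667, running G = 0.416667
t=1: π = [0.2153, 0.1181, 0.2431, 0.1875, 0.2361], E[r] = -0.2292, γ^t·E[r] = -0.206250, running G = 0.210417
t=2: π = [0.2176, 0.1233, 0.2072, 0.1817, 0.2703], E[r] = -0.4387, γ^t·E[r] = -0.355313, running G = -0.144896
t=3: π = [0.2082, 0.1231, 0.2105, 0.1871, 0.2711], E[r] = -0.4087, γ^t·E[r] = -0.297949, running G = -0.442845
t=4: π = [0.2090, 0.1235, 0.2111, 0.1873, 0.2691], E[r] = -0.4027, γ^t·E[r] = -0.264199, running G = -0.707044
t=5: π = [0.2091, 0.1233, 0.2112, 0.1871, 0.2692], E[r] = -0.4032, γ^t·E[r] = -0.238103, running G = -0.945147
t=6: π = [0.2092, 0.1234, 0.2111, 0.1871, 0.2693], E[r] = -0.4036, γ^t·E[r] = -0.214486, running G = -1.159632
t=7: π = [0.2092, 0.1234, 0.2111, 0.1871, 0.2693], E[r] = -0.4035, γ^t·E[r] = -0.193014, running G = -1.352647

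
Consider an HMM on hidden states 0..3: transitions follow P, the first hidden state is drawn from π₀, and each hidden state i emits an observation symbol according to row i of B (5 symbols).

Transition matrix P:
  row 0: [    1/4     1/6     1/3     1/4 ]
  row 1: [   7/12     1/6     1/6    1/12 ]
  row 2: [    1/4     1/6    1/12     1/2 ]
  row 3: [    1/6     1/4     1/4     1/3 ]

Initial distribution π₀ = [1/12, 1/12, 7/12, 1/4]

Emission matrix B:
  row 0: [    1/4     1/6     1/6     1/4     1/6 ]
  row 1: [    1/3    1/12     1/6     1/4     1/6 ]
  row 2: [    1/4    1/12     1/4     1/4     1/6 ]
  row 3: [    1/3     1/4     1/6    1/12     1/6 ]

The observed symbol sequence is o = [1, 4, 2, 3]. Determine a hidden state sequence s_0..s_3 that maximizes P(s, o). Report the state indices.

t=0: δ = [1.389e-02, 6.944e-03, 4.861e-02, 6.250e-02]  (obs o_0=1)
t=1: δ = [2.025e-03, 2.604e-03, 2.604e-03, 4.051e-03]  ψ = [2, 3, 3, 2]  (obs o_1=4)
t=2: δ = [2.532e-04, 1.688e-04, 2.532e-04, 2.251e-04]  ψ = [1, 3, 3, 3]  (obs o_2=2)
t=3: δ = [2.462e-05, 1.407e-05, 2.110e-05, 1.055e-05]  ψ = [1, 3, 0, 2]  (obs o_3=3)
backtrack: best end state = 0; path = [2, 3, 1, 0]

path = [2, 3, 1, 0]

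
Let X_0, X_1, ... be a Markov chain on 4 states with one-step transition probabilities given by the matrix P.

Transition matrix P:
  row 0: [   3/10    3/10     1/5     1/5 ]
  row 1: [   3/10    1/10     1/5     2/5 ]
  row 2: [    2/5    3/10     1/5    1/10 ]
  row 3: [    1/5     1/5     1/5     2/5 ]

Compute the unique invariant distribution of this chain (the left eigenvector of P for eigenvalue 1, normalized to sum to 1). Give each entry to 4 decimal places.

π = [0.2918, 0.2265, 0.2000, 0.2816]

Balance equations π_j = Σ_i π_i·P[i][j]:
  π_0 = 3/10·π_0 + 3/10·π_1 + 2/5·π_2 + 1/5·π_3
  π_1 = 3/10·π_0 + 1/10·π_1 + 3/10·π_2 + 1/5·π_3
  π_2 = 1/5·π_0 + 1/5·π_1 + 1/5·π_2 + 1/5·π_3
  normalize: π_0 + π_1 + π_2 + π_3 = 1
Solving the linear system gives exactly π = [143/490, 111/490, 1/5, 69/245].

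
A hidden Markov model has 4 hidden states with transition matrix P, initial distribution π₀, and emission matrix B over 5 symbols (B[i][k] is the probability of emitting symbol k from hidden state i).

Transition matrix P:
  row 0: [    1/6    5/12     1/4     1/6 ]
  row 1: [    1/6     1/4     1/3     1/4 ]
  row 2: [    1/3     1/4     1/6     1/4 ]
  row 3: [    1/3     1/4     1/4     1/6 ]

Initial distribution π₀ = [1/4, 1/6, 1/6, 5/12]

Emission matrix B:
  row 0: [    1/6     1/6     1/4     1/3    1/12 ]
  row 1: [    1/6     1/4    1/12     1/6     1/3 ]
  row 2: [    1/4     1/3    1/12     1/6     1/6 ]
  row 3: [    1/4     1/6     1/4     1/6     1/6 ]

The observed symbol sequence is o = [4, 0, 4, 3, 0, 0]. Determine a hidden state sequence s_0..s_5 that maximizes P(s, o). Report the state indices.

t=0: δ = [2.083e-02, 5.556e-02, 2.778e-02, 6.944e-02]  (obs o_0=4)
t=1: δ = [3.858e-03, 2.894e-03, 4.630e-03, 3.472e-03]  ψ = [3, 3, 1, 1]  (obs o_1=0)
t=2: δ = [1.286e-04, 5.358e-04, 1.608e-04, 1.929e-04]  ψ = [2, 0, 0, 2]  (obs o_2=4)
t=3: δ = [2.977e-05, 2.233e-05, 2.977e-05, 2.233e-05]  ψ = [1, 1, 1, 1]  (obs o_3=3)
t=4: δ = [1.654e-06, 2.067e-06, 1.861e-06, 1.861e-06]  ψ = [2, 0, 0, 2]  (obs o_4=0)
t=5: δ = [1.034e-07, 1.148e-07, 1.723e-07, 1.292e-07]  ψ = [2, 0, 1, 1]  (obs o_5=0)
backtrack: best end state = 2; path = [3, 0, 1, 0, 1, 2]

path = [3, 0, 1, 0, 1, 2]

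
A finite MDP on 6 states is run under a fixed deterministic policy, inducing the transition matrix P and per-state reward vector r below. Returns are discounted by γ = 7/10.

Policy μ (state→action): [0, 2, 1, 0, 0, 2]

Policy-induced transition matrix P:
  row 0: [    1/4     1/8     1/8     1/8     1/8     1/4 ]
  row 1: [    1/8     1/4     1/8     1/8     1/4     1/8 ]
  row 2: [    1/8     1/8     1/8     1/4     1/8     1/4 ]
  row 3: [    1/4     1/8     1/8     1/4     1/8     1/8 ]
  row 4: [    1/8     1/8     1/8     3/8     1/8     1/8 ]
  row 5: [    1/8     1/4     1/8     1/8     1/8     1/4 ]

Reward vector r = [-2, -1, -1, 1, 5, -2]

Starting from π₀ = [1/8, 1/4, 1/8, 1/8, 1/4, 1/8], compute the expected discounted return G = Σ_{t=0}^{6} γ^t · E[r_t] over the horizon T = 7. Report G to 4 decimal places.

t=0: π = [0.1250, 0.2500, 0.1250, 0.1250, 0.2500, 0.1250], E[r] = 0.5000, γ^t·E[r] = 0.500000, running G = 0.500000
t=1: π = [0.1563, 0.1719, 0.1250, 0.2188, 0.1563, 0.1719], E[r] = 0.0469, γ^t·E[r] = 0.032813, running G = 0.532813
t=2: π = [0.1719, 0.1680, 0.1250, 0.2070, 0.1465, 0.1816], E[r] = -0.0605, γ^t·E[r] = -0.029668, running G = 0.503145
t=3: π = [0.1724, 0.1687, 0.1250, 0.2031, 0.1460, 0.1848], E[r] = -0.0750, γ^t·E[r] = -0.025708, running G = 0.477436
t=4: π = [0.1719, 0.1692, 0.1250, 0.2025, 0.1461, 0.1853], E[r] = -0.0757, γ^t·E[r] = -0.018164, running G = 0.459272
t=5: π = [0.1718, 0.1693, 0.1250, 0.2025, 0.1461, 0.1853], E[r] = -0.0753, γ^t·E[r] = -0.012650, running G = 0.446622
t=6: π = [0.1718, 0.1693, 0.1250, 0.2025, 0.1462, 0.1853], E[r] = -0.0751, γ^t·E[r] = -0.008838, running G = 0.437784

G = 0.4378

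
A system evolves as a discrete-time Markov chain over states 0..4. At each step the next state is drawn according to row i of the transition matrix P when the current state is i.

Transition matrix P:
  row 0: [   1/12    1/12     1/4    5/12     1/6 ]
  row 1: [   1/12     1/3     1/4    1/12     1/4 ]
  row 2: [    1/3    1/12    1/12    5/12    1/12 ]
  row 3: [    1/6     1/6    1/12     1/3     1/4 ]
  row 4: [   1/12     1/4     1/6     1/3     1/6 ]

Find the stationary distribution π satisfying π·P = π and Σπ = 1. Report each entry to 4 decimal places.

π = [0.1482, 0.1891, 0.1558, 0.3114, 0.1954]

Balance equations π_j = Σ_i π_i·P[i][j]:
  π_0 = 1/12·π_0 + 1/12·π_1 + 1/3·π_2 + 1/6·π_3 + 1/12·π_4
  π_1 = 1/12·π_0 + 1/3·π_1 + 1/12·π_2 + 1/6·π_3 + 1/4·π_4
  π_2 = 1/4·π_0 + 1/4·π_1 + 1/12·π_2 + 1/12·π_3 + 1/6·π_4
  π_3 = 5/12·π_0 + 1/12·π_1 + 5/12·π_2 + 1/3·π_3 + 1/3·π_4
  normalize: π_0 + π_1 + π_2 + π_3 + π_4 = 1
Solving the linear system gives exactly π = [2984/20129, 3807/20129, 3137/20129, 6268/20129, 3933/20129].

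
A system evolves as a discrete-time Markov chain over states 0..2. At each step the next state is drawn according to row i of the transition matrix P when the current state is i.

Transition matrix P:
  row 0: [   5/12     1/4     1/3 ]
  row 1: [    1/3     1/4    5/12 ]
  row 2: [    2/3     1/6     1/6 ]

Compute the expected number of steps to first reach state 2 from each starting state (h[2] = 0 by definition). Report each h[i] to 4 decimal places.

First-step conditioning: h[2] = 0; for i ≠ 2, h[i] = 1 + Σ_k P[i][k]·h[k].
  h[0] = 1 + 5/12·h[0] + 1/4·h[1]
  h[1] = 1 + 1/3·h[0] + 1/4·h[1]
Solving the 2×2 linear system over states ≠ 2 gives exactly h = [48/17, 44/17, 0] (h[2] = 0 is the target).

h = [2.8235, 2.5882, 0.0000]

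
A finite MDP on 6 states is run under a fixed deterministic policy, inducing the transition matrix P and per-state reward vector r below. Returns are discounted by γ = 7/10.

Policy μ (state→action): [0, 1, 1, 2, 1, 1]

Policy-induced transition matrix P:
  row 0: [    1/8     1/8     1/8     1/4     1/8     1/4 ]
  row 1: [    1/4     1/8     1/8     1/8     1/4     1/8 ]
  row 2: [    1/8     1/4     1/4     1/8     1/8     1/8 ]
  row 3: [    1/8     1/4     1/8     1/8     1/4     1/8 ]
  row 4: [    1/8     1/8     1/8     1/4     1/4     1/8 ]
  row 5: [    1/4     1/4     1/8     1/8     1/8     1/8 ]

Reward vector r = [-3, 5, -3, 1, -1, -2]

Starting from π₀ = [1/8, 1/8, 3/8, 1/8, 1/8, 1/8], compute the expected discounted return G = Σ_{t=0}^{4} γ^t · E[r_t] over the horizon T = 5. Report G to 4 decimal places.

G = -1.6705

t=0: π = [0.1250, 0.1250, 0.3750, 0.1250, 0.1250, 0.1250], E[r] = -1.1250, γ^t·E[r] = -1.125000, running G = -1.125000
t=1: π = [0.1563, 0.2031, 0.1719, 0.1563, 0.1719, 0.1406], E[r] = -0.2656, γ^t·E[r] = -0.185938, running G = -1.310938
t=2: π = [0.1680, 0.1836, 0.1465, 0.1660, 0.1914, 0.1445], E[r] = -0.3398, γ^t·E[r] = -0.166523, running G = -1.477461
t=3: π = [0.1660, 0.1821, 0.1433, 0.1699, 0.1926, 0.1460], E[r] = -0.3320, γ^t·E[r] = -0.113887, running G = -1.591348
t=4: π = [0.1660, 0.1824, 0.1429, 0.1698, 0.1931, 0.1458], E[r] = -0.3295, γ^t·E[r] = -0.079120, running G = -1.670468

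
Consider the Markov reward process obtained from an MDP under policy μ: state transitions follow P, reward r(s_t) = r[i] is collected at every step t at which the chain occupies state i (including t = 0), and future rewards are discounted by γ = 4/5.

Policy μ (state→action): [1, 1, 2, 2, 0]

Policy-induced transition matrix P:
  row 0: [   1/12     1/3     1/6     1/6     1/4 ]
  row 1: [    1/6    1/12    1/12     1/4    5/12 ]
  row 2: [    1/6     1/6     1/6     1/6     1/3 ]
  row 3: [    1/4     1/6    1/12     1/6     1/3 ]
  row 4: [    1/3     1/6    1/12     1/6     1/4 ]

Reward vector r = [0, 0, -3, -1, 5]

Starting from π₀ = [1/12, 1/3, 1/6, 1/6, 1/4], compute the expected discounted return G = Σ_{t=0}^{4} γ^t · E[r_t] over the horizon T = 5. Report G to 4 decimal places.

t=0: π = [0.0833, 0.3333, 0.1667, 0.1667, 0.2500], E[r] = 0.5833, γ^t·E[r] = 0.583333, running G = 0.583333
t=1: π = [0.2153, 0.1528, 0.1042, 0.1944, 0.3333], E[r] = 1.1597, γ^t·E[r] = 0.927778, running G = 1.511111
t=2: π = [0.2205, 0.1898, 0.1100, 0.1794, 0.3003], E[r] = 0.9925, γ^t·E[r] = 0.635185, running G = 2.146296
t=3: π = [0.2133, 0.1876, 0.1109, 0.1825, 0.3057], E[r] = 1.0136, γ^t·E[r] = 0.518988, running G = 2.665284
t=4: π = [0.2151, 0.1866, 0.1103, 0.1823, 0.3057], E[r] = 1.0152, γ^t·E[r] = 0.415834, running G = 3.081118

G = 3.0811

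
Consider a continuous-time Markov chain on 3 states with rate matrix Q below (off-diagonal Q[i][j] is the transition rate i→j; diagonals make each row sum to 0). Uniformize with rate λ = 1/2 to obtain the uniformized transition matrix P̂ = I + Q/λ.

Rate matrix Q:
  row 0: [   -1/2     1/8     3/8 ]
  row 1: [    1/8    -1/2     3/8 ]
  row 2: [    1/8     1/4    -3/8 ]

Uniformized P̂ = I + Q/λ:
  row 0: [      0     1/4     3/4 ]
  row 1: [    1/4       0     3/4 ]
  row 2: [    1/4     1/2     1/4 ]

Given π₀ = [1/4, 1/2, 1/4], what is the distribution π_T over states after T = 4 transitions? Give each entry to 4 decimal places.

π = [0.2002, 0.3154, 0.4844]

t=0: π = [0.2500, 0.5000, 0.2500]
t=1: π = [0.1875, 0.1875, 0.6250]
t=2: π = [0.2031, 0.3594, 0.4375]
t=3: π = [0.1992, 0.2695, 0.5313]
t=4: π = [0.2002, 0.3154, 0.4844]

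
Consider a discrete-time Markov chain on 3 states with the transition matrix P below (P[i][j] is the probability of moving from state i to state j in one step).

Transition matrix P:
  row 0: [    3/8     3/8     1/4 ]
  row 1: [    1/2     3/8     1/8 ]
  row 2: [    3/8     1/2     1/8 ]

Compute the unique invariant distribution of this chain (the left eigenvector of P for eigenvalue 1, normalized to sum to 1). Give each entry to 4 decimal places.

Balance equations π_j = Σ_i π_i·P[i][j]:
  π_0 = 3/8·π_0 + 1/2·π_1 + 3/8·π_2
  π_1 = 3/8·π_0 + 3/8·π_1 + 1/2·π_2
  normalize: π_0 + π_1 + π_2 = 1
Solving the linear system gives exactly π = [31/73, 29/73, 13/73].

π = [0.4247, 0.3973, 0.1781]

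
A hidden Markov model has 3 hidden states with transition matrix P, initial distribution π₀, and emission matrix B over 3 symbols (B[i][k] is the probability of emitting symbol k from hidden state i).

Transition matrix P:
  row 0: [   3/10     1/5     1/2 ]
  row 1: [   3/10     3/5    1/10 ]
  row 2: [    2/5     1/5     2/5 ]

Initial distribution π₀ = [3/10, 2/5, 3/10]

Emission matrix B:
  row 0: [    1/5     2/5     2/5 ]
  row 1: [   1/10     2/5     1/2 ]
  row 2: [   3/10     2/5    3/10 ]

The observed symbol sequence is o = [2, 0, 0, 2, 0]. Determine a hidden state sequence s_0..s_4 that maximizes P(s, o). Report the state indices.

path = [0, 2, 2, 0, 2]

t=0: δ = [1.200e-01, 2.000e-01, 9.000e-02]  (obs o_0=2)
t=1: δ = [1.200e-02, 1.200e-02, 1.800e-02]  ψ = [1, 1, 0]  (obs o_1=0)
t=2: δ = [1.440e-03, 7.200e-04, 2.160e-03]  ψ = [2, 1, 2]  (obs o_2=0)
t=3: δ = [3.456e-04, 2.160e-04, 2.592e-04]  ψ = [2, 1, 2]  (obs o_3=2)
t=4: δ = [2.074e-05, 1.296e-05, 5.184e-05]  ψ = [0, 1, 0]  (obs o_4=0)
backtrack: best end state = 2; path = [0, 2, 2, 0, 2]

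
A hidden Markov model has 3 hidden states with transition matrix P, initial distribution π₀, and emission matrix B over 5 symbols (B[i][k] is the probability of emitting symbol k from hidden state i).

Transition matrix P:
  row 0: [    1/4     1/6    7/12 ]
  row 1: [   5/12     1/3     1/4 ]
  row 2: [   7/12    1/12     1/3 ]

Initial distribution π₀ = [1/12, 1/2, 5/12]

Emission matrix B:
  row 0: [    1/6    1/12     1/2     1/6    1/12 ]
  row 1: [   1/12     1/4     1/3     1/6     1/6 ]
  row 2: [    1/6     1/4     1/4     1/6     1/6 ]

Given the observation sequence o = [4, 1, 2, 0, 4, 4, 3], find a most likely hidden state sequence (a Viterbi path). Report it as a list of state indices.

path = [2, 2, 0, 2, 0, 2, 0]

t=0: δ = [6.944e-03, 8.333e-02, 6.944e-02]  (obs o_0=4)
t=1: δ = [3.376e-03, 6.944e-03, 5.787e-03]  ψ = [2, 1, 2]  (obs o_1=1)
t=2: δ = [1.688e-03, 7.716e-04, 4.923e-04]  ψ = [2, 1, 0]  (obs o_2=2)
t=3: δ = [7.033e-05, 2.344e-05, 1.641e-04]  ψ = [0, 0, 0]  (obs o_3=0)
t=4: δ = [7.977e-06, 2.279e-06, 9.117e-06]  ψ = [2, 2, 2]  (obs o_4=4)
t=5: δ = [4.432e-07, 2.216e-07, 7.755e-07]  ψ = [2, 0, 0]  (obs o_5=4)
t=6: δ = [7.540e-08, 1.231e-08, 4.309e-08]  ψ = [2, 0, 0]  (obs o_6=3)
backtrack: best end state = 0; path = [2, 2, 0, 2, 0, 2, 0]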